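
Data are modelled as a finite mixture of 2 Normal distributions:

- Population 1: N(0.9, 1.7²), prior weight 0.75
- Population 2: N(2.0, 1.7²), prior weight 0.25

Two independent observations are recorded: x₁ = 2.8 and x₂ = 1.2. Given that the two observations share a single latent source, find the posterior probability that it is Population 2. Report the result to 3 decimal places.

0.336

The responsibility of component k is w_k f_k(x) divided by Σ_j w_j f_j(x).
Since both observations come from the same component, the likelihood for component k is f_k(x₁)·f_k(x₂).
  L_1 = [(1/(1.7·√(2π)))·exp(−(2.8−0.9)²/(2·1.7²)) = 0.234672·exp(-0.62457) = 0.125665] × [0.231046] = 0.0290345
  L_2 = [(1/(1.7·√(2π)))·exp(−(2.8−2.0)²/(2·1.7²)) = 0.234672·exp(-0.11073) = 0.210074] × [0.210074] = 0.0441313
Unnormalised posteriors:
  w_1·L_1 = 0.75 × 0.0290345 = 0.0217758
  w_2·L_2 = 0.25 × 0.0441313 = 0.0110328
Denominator: 0.0217758 + 0.0110328 = 0.0328087
P(Population 2 | x₁, x₂) = 0.0110328 / 0.0328087 ≈ 0.336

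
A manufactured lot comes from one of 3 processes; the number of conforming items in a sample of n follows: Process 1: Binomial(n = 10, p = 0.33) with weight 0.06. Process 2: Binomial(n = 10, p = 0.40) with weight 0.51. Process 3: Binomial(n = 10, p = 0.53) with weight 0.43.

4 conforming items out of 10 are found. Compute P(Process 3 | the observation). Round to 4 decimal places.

0.3519

The responsibility of component k is P(Z=k) f_k(x) divided by Σ_j P(Z=j) f_j(x).
Binomial probabilities:
  p_1 = C(10,4)·0.33^4·0.67^6 = 210·0.0118592·0.0904584 = 0.225281
  p_2 = C(10,4)·0.40^4·0.60^6 = 210·0.0256·0.046656 = 0.250823
  p_3 = C(10,4)·0.53^4·0.47^6 = 210·0.0789048·0.0107792 = 0.178612
Weight by the priors:
  P(Z=1)·p_1 = 0.06 × 0.225281 = 0.0135168
  P(Z=2)·p_2 = 0.51 × 0.250823 = 0.12792
  P(Z=3)·p_3 = 0.43 × 0.178612 = 0.076803
Evidence: 0.0135168 + 0.12792 + 0.076803 = 0.218239
P(Process 3 | x) ≈ 0.3519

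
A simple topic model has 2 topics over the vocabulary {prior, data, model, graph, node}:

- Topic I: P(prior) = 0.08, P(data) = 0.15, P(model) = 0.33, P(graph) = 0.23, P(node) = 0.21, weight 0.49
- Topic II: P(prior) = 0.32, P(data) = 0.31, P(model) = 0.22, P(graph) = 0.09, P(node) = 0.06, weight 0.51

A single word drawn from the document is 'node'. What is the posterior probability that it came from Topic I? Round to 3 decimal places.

0.771

P(component k | x) = π_k·f_k(x) / marginal(x), where marginal(x) = Σ_j π_j·f_j(x).
Evaluate each component's likelihood at the observed value:
  f_I = P(node | comp) = 0.21
  f_II = P(node | comp) = 0.06
Multiply by the mixture weights:
  π_I·f_I = 0.49 × 0.21 = 0.1029
  π_II·f_II = 0.51 × 0.06 = 0.0306
Sum: 0.1029 + 0.0306 = 0.1335
Responsibility of Topic I: 0.1029 / 0.1335 ≈ 0.771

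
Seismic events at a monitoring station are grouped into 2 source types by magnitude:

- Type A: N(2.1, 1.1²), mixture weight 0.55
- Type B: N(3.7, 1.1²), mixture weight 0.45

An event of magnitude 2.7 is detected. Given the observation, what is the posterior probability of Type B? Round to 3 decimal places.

0.386

The responsibility of component k is P(Z=k) f_k(x) divided by Σ_j P(Z=j) f_j(x).
Normal densities:
  L_A = (1/(1.1·√(2π)))·exp(−(2.7−2.1)²/(2·1.1²)) = 0.362675·exp(-0.14876) = 0.312544
  L_B = (1/(1.1·√(2π)))·exp(−(2.7−3.7)²/(2·1.1²)) = 0.362675·exp(-0.41322) = 0.239915
Weight by the priors:
  P(Z=A)·L_A = 0.55 × 0.312544 = 0.171899
  P(Z=B)·L_B = 0.45 × 0.239915 = 0.107962
Normaliser: 0.171899 + 0.107962 = 0.279861
P(Type B | 2.7) = 0.107962 / 0.279861 ≈ 0.386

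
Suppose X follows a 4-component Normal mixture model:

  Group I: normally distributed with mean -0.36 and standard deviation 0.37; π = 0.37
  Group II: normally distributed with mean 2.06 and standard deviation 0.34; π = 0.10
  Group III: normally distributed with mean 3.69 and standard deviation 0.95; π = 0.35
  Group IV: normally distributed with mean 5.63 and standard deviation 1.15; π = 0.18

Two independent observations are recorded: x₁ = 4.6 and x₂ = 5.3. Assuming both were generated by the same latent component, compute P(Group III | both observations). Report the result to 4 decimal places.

P(component k | x) = π_k·f_k(x) / marginal(x), where marginal(x) = Σ_j π_j·f_j(x).
Since both observations come from the same component, the likelihood for component k is f_k(x₁)·f_k(x₂).
  L_I = [1.02397e-39] × [1.6545e-51] = 1.69416e-90
  L_II = [8.92301e-13] × [2.24057e-20] = 1.99926e-32
  L_III = [0.265424] × [0.0998874] = 0.0265125
  L_IV = [0.232283] × [0.332914] = 0.0773303
Prior × likelihood for each component:
  π_I·L_I = 0.37 × 1.69416e-90 = 6.26839e-91
  π_II·L_II = 0.10 × 1.99926e-32 = 1.99926e-33
  π_III·L_III = 0.35 × 0.0265125 = 0.00927938
  π_IV·L_IV = 0.18 × 0.0773303 = 0.0139195
Marginal: 6.26839e-91 + 1.99926e-33 + 0.00927938 + 0.0139195 = 0.0231988
So the posterior for Group III is 0.00927938 / 0.0231988 ≈ 0.4000.

0.4000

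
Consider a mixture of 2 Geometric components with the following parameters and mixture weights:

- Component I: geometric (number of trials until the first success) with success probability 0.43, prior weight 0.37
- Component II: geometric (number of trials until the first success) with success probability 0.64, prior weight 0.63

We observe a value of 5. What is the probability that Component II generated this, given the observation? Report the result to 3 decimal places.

Apply Bayes' rule: the posterior for each component is proportional to its prior times its likelihood at x.
Evaluate each component's likelihood at the observed value:
  L_I = 0.43·(1−0.43)^4 = 0.43·0.10556 = 0.0453908
  L_II = 0.64·(1−0.64)^4 = 0.64·0.0167962 = 0.0107495
Weight by the priors:
  w_I·L_I = 0.37 × 0.0453908 = 0.0167946
  w_II·L_II = 0.63 × 0.0107495 = 0.00677221
Sum: 0.0167946 + 0.00677221 = 0.0235668
P(Component II | the observation) ≈ 0.287

0.287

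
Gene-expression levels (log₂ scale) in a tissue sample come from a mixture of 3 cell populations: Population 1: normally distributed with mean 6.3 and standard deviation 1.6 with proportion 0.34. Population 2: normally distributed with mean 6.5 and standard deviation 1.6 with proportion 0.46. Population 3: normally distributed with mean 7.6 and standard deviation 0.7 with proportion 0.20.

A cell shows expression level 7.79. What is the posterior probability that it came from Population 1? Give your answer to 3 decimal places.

0.222

The responsibility of component k is π_k f_k(x) divided by Σ_j π_j f_j(x).
Evaluate each component's likelihood at the observed value:
  f_1 = (1/(1.6·√(2π)))·exp(−(7.79−6.3)²/(2·1.6²)) = 0.249339·exp(-0.43361) = 0.161612
  f_2 = (1/(1.6·√(2π)))·exp(−(7.79−6.5)²/(2·1.6²)) = 0.249339·exp(-0.32502) = 0.180151
  f_3 = (1/(0.7·√(2π)))·exp(−(7.79−7.6)²/(2·0.7²)) = 0.569918·exp(-0.03684) = 0.549306
Weight by the priors:
  π_1·f_1 = 0.34 × 0.161612 = 0.0549482
  π_2·f_2 = 0.46 × 0.180151 = 0.0828693
  π_3·f_3 = 0.20 × 0.549306 = 0.109861
Marginal: 0.0549482 + 0.0828693 + 0.109861 = 0.247679
P(Population 1 | the observation) ≈ 0.222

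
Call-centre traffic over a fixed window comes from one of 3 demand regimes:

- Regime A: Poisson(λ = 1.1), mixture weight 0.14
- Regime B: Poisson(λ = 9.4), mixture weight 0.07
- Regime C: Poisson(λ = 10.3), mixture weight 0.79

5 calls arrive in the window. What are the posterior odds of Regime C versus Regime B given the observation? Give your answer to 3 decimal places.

7.248

Posterior odds = (π_i f_i(x)) / (π_j f_j(x)); the normalising sum cancels.
Evaluate each component's likelihood at the observed value:
  p_A = e^(−1.1)·1.1^5/5! = 0.00446744
  p_B = e^(−9.4)·9.4^5/5! = 0.0505929
  p_C = e^(−10.3)·10.3^5/5! = 0.0324916
Posterior odds = (π_C·p_C) / (π_B·p_B) = (0.79·0.0324916) / (0.07·0.0505929) = 0.0256684 / 0.00354151 ≈ 7.248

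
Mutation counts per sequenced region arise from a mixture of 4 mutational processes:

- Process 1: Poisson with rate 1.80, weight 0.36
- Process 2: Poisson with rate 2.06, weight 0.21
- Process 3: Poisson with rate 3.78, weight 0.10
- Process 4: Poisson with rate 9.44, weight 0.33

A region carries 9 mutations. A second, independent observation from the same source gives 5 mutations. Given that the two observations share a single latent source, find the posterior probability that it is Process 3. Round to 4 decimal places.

0.0637

Posterior ∝ prior × likelihood, so P(k | x) ∝ π_k f_k(x); normalise over all components.
Since both observations come from the same component, the likelihood for component k is f_k(x₁)·f_k(x₂).
  f_1 = [9.03565e-05] × [0.0260286] = 2.35186e-06
  f_2 = [0.000234636] × [0.0394011] = 9.24493e-06
  f_3 = [0.009909] × [0.146772] = 0.00145437
  f_4 = [0.13039] × [0.0496522] = 0.00647417
Weight by the priors:
  π_1·f_1 = 0.36 × 2.35186e-06 = 8.46668e-07
  π_2·f_2 = 0.21 × 9.24493e-06 = 1.94143e-06
  π_3·f_3 = 0.10 × 0.00145437 = 0.000145437
  π_4·f_4 = 0.33 × 0.00647417 = 0.00213647
Sum: 8.46668e-07 + 1.94143e-06 + 0.000145437 + 0.00213647 = 0.0022847
So the posterior for Process 3 is 0.000145437 / 0.0022847 ≈ 0.0637.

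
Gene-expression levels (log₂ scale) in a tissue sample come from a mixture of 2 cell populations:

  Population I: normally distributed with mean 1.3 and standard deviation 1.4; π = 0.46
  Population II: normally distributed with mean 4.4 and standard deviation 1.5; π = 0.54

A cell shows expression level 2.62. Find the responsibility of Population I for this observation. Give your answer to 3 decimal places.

Posterior ∝ prior × likelihood, so P(k | x) ∝ P(Z=k) f_k(x); normalise over all components.
Normal densities:
  p_I = (1/(1.4·√(2π)))·exp(−(2.62−1.3)²/(2·1.4²)) = 0.284959·exp(-0.44449) = 0.182702
  p_II = (1/(1.5·√(2π)))·exp(−(2.62−4.4)²/(2·1.5²)) = 0.265962·exp(-0.70409) = 0.131534
Unnormalised posteriors:
  P(Z=I)·p_I = 0.46 × 0.182702 = 0.0840428
  P(Z=II)·p_II = 0.54 × 0.131534 = 0.0710282
Evidence: 0.0840428 + 0.0710282 = 0.155071
P(Population I | 2.62) = 0.0840428 / 0.155071 ≈ 0.542

0.542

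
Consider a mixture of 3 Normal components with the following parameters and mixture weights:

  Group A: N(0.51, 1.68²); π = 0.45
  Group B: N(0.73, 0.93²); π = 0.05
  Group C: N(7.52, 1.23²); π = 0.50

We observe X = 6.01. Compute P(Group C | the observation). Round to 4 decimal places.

0.9935

Posterior ∝ prior × likelihood, so P(k | x) ∝ π_k f_k(x); normalise over all components.
Evaluate each component's likelihood at the observed value:
  L_A = 0.00111752
  L_B = 4.29636e-08
  L_C = 0.152666
Weight by the priors:
  π_A·L_A = 0.45 × 0.00111752 = 0.000502882
  π_B·L_B = 0.05 × 4.29636e-08 = 2.14818e-09
  π_C·L_C = 0.50 × 0.152666 = 0.0763328
Sum: 0.000502882 + 2.14818e-09 + 0.0763328 = 0.0768357
P(Group C | data) ≈ 0.9935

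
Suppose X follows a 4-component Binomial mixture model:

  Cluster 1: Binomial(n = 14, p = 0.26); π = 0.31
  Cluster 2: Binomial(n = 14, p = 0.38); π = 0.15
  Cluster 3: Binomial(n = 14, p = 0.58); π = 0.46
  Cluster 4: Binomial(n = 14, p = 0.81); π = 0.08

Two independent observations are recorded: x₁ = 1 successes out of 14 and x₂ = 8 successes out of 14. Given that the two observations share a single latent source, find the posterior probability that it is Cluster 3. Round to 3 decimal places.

0.028

P(component k | x) = w_k·f_k(x) / marginal(x), where marginal(x) = Σ_j w_j·f_j(x).
Since both observations come from the same component, the likelihood for component k is f_k(x₁)·f_k(x₂).
  L_1 = [0.0726296] × [0.0102975] = 0.000747905
  L_2 = [0.0106415] × [0.0741608] = 0.000789183
  L_3 = [0.000102754] × [0.211094] = 2.16906e-05
  L_4 = [4.76881e-09] × [0.0261792] = 1.24844e-10
Prior × likelihood for each component:
  w_1·L_1 = 0.31 × 0.000747905 = 0.00023185
  w_2·L_2 = 0.15 × 0.000789183 = 0.000118377
  w_3·L_3 = 0.46 × 2.16906e-05 = 9.97768e-06
  w_4·L_4 = 0.08 × 1.24844e-10 = 9.9875e-12
Normaliser: 0.00023185 + 0.000118377 + 9.97768e-06 + 9.9875e-12 = 0.000360206
P(Cluster 3 | x) = 9.97768e-06 / 0.000360206 ≈ 0.028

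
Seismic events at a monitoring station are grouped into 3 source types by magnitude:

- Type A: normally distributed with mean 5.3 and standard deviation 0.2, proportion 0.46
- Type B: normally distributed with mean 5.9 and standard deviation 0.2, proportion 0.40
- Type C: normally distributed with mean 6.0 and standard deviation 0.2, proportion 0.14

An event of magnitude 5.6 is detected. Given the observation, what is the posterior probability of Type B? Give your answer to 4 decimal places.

0.4356

Apply Bayes' rule: the posterior for each component is proportional to its prior times its likelihood at x.
Normal densities:
  L_A = (1/(0.2·√(2π)))·exp(−(5.6−5.3)²/(2·0.2²)) = 1.994711·exp(-1.12500) = 0.647588
  L_B = (1/(0.2·√(2π)))·exp(−(5.6−5.9)²/(2·0.2²)) = 1.994711·exp(-1.12500) = 0.647588
  L_C = (1/(0.2·√(2π)))·exp(−(5.6−6.0)²/(2·0.2²)) = 1.994711·exp(-2.00000) = 0.269955
Unnormalised posteriors:
  w_A·L_A = 0.46 × 0.647588 = 0.29789
  w_B·L_B = 0.40 × 0.647588 = 0.259035
  w_C·L_C = 0.14 × 0.269955 = 0.0377937
Evidence: 0.29789 + 0.259035 + 0.0377937 = 0.594719
Responsibility of Type B: 0.259035 / 0.594719 ≈ 0.4356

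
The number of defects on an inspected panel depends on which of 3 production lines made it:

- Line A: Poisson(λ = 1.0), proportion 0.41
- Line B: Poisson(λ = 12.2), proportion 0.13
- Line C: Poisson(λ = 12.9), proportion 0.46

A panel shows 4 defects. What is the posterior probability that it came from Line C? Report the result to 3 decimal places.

Posterior ∝ prior × likelihood, so P(k | x) ∝ π_k f_k(x); normalise over all components.
Poisson probabilities:
  f_A = e^(−1.0)·1.0^4/4! = 0.0153283
  f_B = e^(−12.2)·12.2^4/4! = 0.00464339
  f_C = e^(−12.9)·12.9^4/4! = 0.00288236
Prior × likelihood for each component:
  π_A·f_A = 0.41 × 0.0153283 = 0.00628461
  π_B·f_B = 0.13 × 0.00464339 = 0.000603641
  π_C·f_C = 0.46 × 0.00288236 = 0.00132589
Marginal: 0.00628461 + 0.000603641 + 0.00132589 = 0.00821414
P(Line C | 4 defects) ≈ 0.161

0.161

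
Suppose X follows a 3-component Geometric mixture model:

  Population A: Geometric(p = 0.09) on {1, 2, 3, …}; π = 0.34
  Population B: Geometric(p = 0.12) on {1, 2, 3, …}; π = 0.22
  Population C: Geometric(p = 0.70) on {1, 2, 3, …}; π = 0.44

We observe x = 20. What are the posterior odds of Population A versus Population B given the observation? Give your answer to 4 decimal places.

Posterior odds = (P(Z=i) f_i(x)) / (P(Z=j) f_j(x)); the normalising sum cancels.
Component likelihoods at x = 20:
  f_A = 0.09·(1−0.09)^19 = 0.09·0.166643 = 0.0149978
  f_B = 0.12·(1−0.12)^19 = 0.12·0.0881395 = 0.0105767
  f_C = 0.70·(1−0.70)^19 = 0.70·1.16226e-10 = 8.13583e-11
Odds = (0.34/0.22) × (0.0149978/0.0105767) = 1.54545 × 1.418 ≈ 2.1915

2.1915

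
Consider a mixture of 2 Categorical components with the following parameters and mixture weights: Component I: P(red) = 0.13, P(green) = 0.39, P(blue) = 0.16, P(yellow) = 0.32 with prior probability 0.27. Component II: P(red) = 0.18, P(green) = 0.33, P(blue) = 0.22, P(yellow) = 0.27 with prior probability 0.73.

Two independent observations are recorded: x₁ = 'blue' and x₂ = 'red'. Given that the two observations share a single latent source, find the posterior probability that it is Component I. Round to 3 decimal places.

Apply Bayes' rule: the posterior for each component is proportional to its prior times its likelihood at x.
Since both observations come from the same component, the likelihood for component k is f_k(x₁)·f_k(x₂).
  p_I = [0.16] × [0.13] = 0.0208
  p_II = [0.22] × [0.18] = 0.0396
Multiply by the mixture weights:
  π_I·p_I = 0.27 × 0.0208 = 0.005616
  π_II·p_II = 0.73 × 0.0396 = 0.028908
Evidence: 0.005616 + 0.028908 = 0.034524
Responsibility of Component I: 0.005616 / 0.034524 ≈ 0.163

0.163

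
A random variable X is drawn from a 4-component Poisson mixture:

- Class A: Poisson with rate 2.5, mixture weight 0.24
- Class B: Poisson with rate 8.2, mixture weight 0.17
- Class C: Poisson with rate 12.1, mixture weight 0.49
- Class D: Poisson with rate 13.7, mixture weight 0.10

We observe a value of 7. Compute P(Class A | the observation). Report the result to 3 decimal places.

By Bayes' theorem, P(k | x) = π_k f_k(x) / Σ_j π_j f_j(x).
Component likelihoods at x = 7:
  p_A = 0.00994062
  p_B = 0.135848
  p_C = 0.0418894
  p_D = 0.0201734
Unnormalised posteriors:
  π_A·p_A = 0.24 × 0.00994062 = 0.00238575
  π_B·p_B = 0.17 × 0.135848 = 0.0230941
  π_C·p_C = 0.49 × 0.0418894 = 0.0205258
  π_D·p_D = 0.10 × 0.0201734 = 0.00201734
Evidence: 0.00238575 + 0.0230941 + 0.0205258 + 0.00201734 = 0.048023
P(Class A | data) ≈ 0.050

0.050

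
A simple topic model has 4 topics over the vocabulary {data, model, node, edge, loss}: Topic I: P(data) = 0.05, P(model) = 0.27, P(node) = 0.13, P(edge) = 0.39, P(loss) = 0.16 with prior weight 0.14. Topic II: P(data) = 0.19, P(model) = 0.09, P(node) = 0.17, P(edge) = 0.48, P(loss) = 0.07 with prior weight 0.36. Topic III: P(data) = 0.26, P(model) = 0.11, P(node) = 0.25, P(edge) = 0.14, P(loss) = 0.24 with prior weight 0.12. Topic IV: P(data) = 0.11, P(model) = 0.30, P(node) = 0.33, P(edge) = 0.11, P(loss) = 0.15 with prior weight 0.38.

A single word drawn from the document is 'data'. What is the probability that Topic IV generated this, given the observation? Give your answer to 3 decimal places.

0.282

Apply Bayes' rule: the posterior for each component is proportional to its prior times its likelihood at x.
Categorical probabilities:
  L_I = 0.05
  L_II = 0.19
  L_III = 0.26
  L_IV = 0.11
Prior × likelihood for each component:
  w_I·L_I = 0.14 × 0.05 = 0.007
  w_II·L_II = 0.36 × 0.19 = 0.0684
  w_III·L_III = 0.12 × 0.26 = 0.0312
  w_IV·L_IV = 0.38 × 0.11 = 0.0418
Denominator: 0.007 + 0.0684 + 0.0312 + 0.0418 = 0.1484
P(Topic IV | data) = 0.0418 / 0.1484 ≈ 0.282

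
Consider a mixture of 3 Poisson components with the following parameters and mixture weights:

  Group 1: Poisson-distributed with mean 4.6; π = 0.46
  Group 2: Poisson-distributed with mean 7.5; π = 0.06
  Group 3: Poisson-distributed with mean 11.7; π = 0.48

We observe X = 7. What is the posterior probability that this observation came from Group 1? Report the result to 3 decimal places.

P(component k | x) = P(Z=k)·f_k(x) / marginal(x), where marginal(x) = Σ_j P(Z=j)·f_j(x).
Poisson probabilities:
  L_1 = 0.08692
  L_2 = 0.146484
  L_3 = 0.0493884
Prior × likelihood for each component:
  P(Z=1)·L_1 = 0.46 × 0.08692 = 0.0399832
  P(Z=2)·L_2 = 0.06 × 0.146484 = 0.00878903
  P(Z=3)·L_3 = 0.48 × 0.0493884 = 0.0237064
Normaliser: 0.0399832 + 0.00878903 + 0.0237064 = 0.0724787
Responsibility of Group 1: 0.0399832 / 0.0724787 ≈ 0.552

0.552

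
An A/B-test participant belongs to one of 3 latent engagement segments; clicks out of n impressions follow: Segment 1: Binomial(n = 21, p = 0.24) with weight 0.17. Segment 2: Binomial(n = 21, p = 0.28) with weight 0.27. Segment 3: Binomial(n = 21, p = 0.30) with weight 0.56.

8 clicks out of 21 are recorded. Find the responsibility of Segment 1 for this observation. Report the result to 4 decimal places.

By Bayes' theorem, P(k | x) = w_k f_k(x) / Σ_j w_j f_j(x).
Evaluate each component's likelihood at the observed value:
  f_1 = C(21,8)·0.24^8·0.76^13 = 203490·1.10075e-05·0.0282213 = 0.0632135
  f_2 = C(21,8)·0.28^8·0.72^13 = 203490·3.77802e-05·0.0139741 = 0.107431
  f_3 = C(21,8)·0.30^8·0.70^13 = 203490·6.561e-05·0.0096889 = 0.129356
Prior × likelihood for each component:
  w_1·f_1 = 0.17 × 0.0632135 = 0.0107463
  w_2·f_2 = 0.27 × 0.107431 = 0.0290064
  w_3·f_3 = 0.56 × 0.129356 = 0.0724395
Sum: 0.0107463 + 0.0290064 + 0.0724395 = 0.112192
So the posterior for Segment 1 is 0.0107463 / 0.112192 ≈ 0.0958.

0.0958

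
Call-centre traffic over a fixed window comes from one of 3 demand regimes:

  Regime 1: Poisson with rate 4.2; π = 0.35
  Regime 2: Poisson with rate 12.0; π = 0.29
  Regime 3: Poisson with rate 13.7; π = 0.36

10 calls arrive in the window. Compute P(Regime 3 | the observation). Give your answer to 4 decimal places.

0.4410

The responsibility of component k is P(Z=k) f_k(x) divided by Σ_j P(Z=j) f_j(x).
Poisson probabilities:
  p_1 = 0.00705819
  p_2 = 0.104837
  p_3 = 0.0720457
Prior × likelihood for each component:
  P(Z=1)·p_1 = 0.35 × 0.00705819 = 0.00247036
  P(Z=2)·p_2 = 0.29 × 0.104837 = 0.0304028
  P(Z=3)·p_3 = 0.36 × 0.0720457 = 0.0259365
Evidence: 0.00247036 + 0.0304028 + 0.0259365 = 0.0588096
P(Regime 3 | 10 calls) ≈ 0.4410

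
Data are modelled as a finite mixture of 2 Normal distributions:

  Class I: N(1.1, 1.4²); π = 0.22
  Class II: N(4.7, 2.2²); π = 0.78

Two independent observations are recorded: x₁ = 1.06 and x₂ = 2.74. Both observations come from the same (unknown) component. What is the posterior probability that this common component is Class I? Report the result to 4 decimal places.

0.6720

Posterior ∝ prior × likelihood, so P(k | x) ∝ w_k f_k(x); normalise over all components.
Since both observations come from the same component, the likelihood for component k is f_k(x₁)·f_k(x₂).
  L_I = [0.284842] × [0.143484] = 0.0408703
  L_II = [0.0461363] × [0.121936] = 0.00562569
Weight by the priors:
  w_I·L_I = 0.22 × 0.0408703 = 0.00899146
  w_II·L_II = 0.78 × 0.00562569 = 0.00438804
Normaliser: 0.00899146 + 0.00438804 = 0.0133795
P(Class I | x) ≈ 0.6720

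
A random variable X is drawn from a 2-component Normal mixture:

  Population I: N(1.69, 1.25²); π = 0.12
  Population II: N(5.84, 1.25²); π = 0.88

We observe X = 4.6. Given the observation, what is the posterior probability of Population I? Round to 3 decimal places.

0.015

The responsibility of component k is π_k f_k(x) divided by Σ_j π_j f_j(x).
Component likelihoods at x = 4.6:
  p_I = (1/(1.25·√(2π)))·exp(−(4.6−1.69)²/(2·1.25²)) = 0.319154·exp(-2.70979) = 0.0212399
  p_II = (1/(1.25·√(2π)))·exp(−(4.6−5.84)²/(2·1.25²)) = 0.319154·exp(-0.49203) = 0.195125
Unnormalised posteriors:
  π_I·p_I = 0.12 × 0.0212399 = 0.00254879
  π_II·p_II = 0.88 × 0.195125 = 0.17171
Denominator: 0.00254879 + 0.17171 = 0.174259
Responsibility of Population I: 0.00254879 / 0.174259 ≈ 0.015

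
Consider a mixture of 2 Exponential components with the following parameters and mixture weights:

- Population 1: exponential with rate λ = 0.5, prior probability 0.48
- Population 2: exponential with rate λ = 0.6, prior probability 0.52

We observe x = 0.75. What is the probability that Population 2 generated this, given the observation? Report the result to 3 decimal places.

The responsibility of component k is P(Z=k) f_k(x) divided by Σ_j P(Z=j) f_j(x).
Evaluate each component's likelihood at the observed value:
  f_1 = 0.5·e^(−0.5·0.75) = 0.5·e^(−0.3750) = 0.343645
  f_2 = 0.6·e^(−0.6·0.75) = 0.6·e^(−0.4500) = 0.382577
Unnormalised posteriors:
  P(Z=1)·f_1 = 0.48 × 0.343645 = 0.164949
  P(Z=2)·f_2 = 0.52 × 0.382577 = 0.19894
Denominator: 0.164949 + 0.19894 = 0.363889
Responsibility of Population 2: 0.19894 / 0.363889 ≈ 0.547

0.547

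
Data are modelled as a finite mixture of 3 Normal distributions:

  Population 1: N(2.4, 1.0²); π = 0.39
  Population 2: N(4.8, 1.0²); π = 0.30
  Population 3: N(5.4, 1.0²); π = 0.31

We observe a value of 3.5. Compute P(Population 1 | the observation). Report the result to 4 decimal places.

By Bayes' theorem, P(k | x) = w_k f_k(x) / Σ_j w_j f_j(x).
Evaluate each component's likelihood at the observed value:
  L_1 = 0.217852
  L_2 = 0.171369
  L_3 = 0.0656158
Prior × likelihood for each component:
  w_1·L_1 = 0.39 × 0.217852 = 0.0849623
  w_2·L_2 = 0.30 × 0.171369 = 0.0514106
  w_3·L_3 = 0.31 × 0.0656158 = 0.0203409
Denominator: 0.0849623 + 0.0514106 + 0.0203409 = 0.156714
P(Population 1 | 3.5) ≈ 0.5421

0.5421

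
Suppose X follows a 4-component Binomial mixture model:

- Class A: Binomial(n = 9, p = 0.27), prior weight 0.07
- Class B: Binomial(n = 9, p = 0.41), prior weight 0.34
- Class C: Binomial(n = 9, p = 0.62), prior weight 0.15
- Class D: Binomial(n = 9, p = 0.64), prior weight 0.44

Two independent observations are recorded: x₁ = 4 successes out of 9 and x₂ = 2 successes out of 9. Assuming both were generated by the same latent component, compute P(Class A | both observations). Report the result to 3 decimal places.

The responsibility of component k is P(Z=k) f_k(x) divided by Σ_j P(Z=j) f_j(x).
Since both observations come from the same component, the likelihood for component k is f_k(x₁)·f_k(x₂).
  f_A = [C(9,4)·0.27^4·0.73^5 = 126·0.00531441·0.207307 = 0.138816] × [0.289928] = 0.0402467
  f_B = [C(9,4)·0.41^4·0.59^5 = 126·0.0282576·0.0714924 = 0.254546] × [0.150603] = 0.0383354
  f_C = [C(9,4)·0.62^4·0.38^5 = 126·0.147763·0.00792352 = 0.147521] × [0.0158333] = 0.00233575
  f_D = [C(9,4)·0.64^4·0.36^5 = 126·0.167772·0.00604662 = 0.127821] × [0.0115553] = 0.00147701
Weight by the priors:
  P(Z=A)·f_A = 0.07 × 0.0402467 = 0.00281727
  P(Z=B)·f_B = 0.34 × 0.0383354 = 0.013034
  P(Z=C)·f_C = 0.15 × 0.00233575 = 0.000350362
  P(Z=D)·f_D = 0.44 × 0.00147701 = 0.000649884
Marginal: 0.00281727 + 0.013034 + 0.000350362 + 0.000649884 = 0.0168516
P(Class A | x₁, x₂) = 0.00281727 / 0.0168516 ≈ 0.167

0.167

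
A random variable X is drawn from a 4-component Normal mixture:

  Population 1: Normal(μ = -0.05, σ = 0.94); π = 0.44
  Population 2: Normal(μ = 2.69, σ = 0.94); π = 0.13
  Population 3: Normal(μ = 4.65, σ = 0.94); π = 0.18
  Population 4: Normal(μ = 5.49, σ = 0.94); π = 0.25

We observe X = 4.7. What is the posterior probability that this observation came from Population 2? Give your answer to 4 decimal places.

By Bayes' theorem, P(k | x) = π_k f_k(x) / Σ_j π_j f_j(x).
Evaluate each component's likelihood at the observed value:
  f_1 = (1/(0.94·√(2π)))·exp(−(4.7−-0.05)²/(2·0.94²)) = 0.424407·exp(-12.76737) = 1.21055e-06
  f_2 = (1/(0.94·√(2π)))·exp(−(4.7−2.69)²/(2·0.94²)) = 0.424407·exp(-2.28616) = 0.0431436
  f_3 = (1/(0.94·√(2π)))·exp(−(4.7−4.65)²/(2·0.94²)) = 0.424407·exp(-0.00141) = 0.423807
  f_4 = (1/(0.94·√(2π)))·exp(−(4.7−5.49)²/(2·0.94²)) = 0.424407·exp(-0.35316) = 0.298131
Prior × likelihood for each component:
  π_1·f_1 = 0.44 × 1.21055e-06 = 5.32642e-07
  π_2·f_2 = 0.13 × 0.0431436 = 0.00560866
  π_3·f_3 = 0.18 × 0.423807 = 0.0762852
  π_4·f_4 = 0.25 × 0.298131 = 0.0745329
Normaliser: 5.32642e-07 + 0.00560866 + 0.0762852 + 0.0745329 = 0.156427
Responsibility of Population 2: 0.00560866 / 0.156427 ≈ 0.0359

0.0359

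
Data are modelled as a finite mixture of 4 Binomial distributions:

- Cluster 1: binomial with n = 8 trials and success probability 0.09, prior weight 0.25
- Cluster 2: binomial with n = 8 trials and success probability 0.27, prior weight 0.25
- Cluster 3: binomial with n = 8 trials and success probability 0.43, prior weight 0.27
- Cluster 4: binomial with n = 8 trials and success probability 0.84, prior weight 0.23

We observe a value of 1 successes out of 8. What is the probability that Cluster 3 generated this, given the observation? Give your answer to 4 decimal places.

0.1063

Apply Bayes' rule: the posterior for each component is proportional to its prior times its likelihood at x.
Component likelihoods at x = 1 successes out of 8:
  f_1 = C(8,1)·0.09^1·0.91^7 = 8·0.09·0.516761 = 0.372068
  f_2 = C(8,1)·0.27^1·0.73^7 = 8·0.27·0.110474 = 0.238624
  f_3 = C(8,1)·0.43^1·0.57^7 = 8·0.43·0.019549 = 0.0672485
  f_4 = C(8,1)·0.84^1·0.16^7 = 8·0.84·2.68435e-06 = 1.80389e-05
Unnormalised posteriors:
  w_1·f_1 = 0.25 × 0.372068 = 0.093017
  w_2·f_2 = 0.25 × 0.238624 = 0.059656
  w_3·f_3 = 0.27 × 0.0672485 = 0.0181571
  w_4·f_4 = 0.23 × 1.80389e-05 = 4.14894e-06
Sum: 0.093017 + 0.059656 + 0.0181571 + 4.14894e-06 = 0.170834
P(Cluster 3 | 1 successes out of 8) ≈ 0.1063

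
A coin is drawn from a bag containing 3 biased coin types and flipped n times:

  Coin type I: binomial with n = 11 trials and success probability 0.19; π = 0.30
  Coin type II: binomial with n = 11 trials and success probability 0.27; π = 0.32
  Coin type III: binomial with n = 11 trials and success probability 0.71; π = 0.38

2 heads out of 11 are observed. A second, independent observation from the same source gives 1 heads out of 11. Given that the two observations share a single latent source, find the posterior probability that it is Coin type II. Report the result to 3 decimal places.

0.298

P(component k | x) = w_k·f_k(x) / marginal(x), where marginal(x) = Σ_j w_j·f_j(x).
Since both observations come from the same component, the likelihood for component k is f_k(x₁)·f_k(x₂).
  f_I = [0.298013] × [0.254095] = 0.0757236
  f_II = [0.236046] × [0.127639] = 0.0301287
  f_III = [0.000402218] × [3.28572e-05] = 1.32158e-08
Prior × likelihood for each component:
  w_I·f_I = 0.30 × 0.0757236 = 0.0227171
  w_II·f_II = 0.32 × 0.0301287 = 0.0096412
  w_III·f_III = 0.38 × 1.32158e-08 = 5.02199e-09
Marginal: 0.0227171 + 0.0096412 + 5.02199e-09 = 0.0323583
Responsibility of Coin type II: 0.0096412 / 0.0323583 ≈ 0.298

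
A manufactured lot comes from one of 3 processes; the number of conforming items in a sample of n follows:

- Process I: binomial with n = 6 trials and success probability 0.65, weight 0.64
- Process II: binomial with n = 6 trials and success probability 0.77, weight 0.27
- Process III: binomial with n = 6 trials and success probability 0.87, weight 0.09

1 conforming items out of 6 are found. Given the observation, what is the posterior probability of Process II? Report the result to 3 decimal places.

The responsibility of component k is P(Z=k) f_k(x) divided by Σ_j P(Z=j) f_j(x).
Component likelihoods at x = 1 conforming items out of 6:
  p_I = C(6,1)·0.65^1·0.35^5 = 6·0.65·0.00525219 = 0.0204835
  p_II = C(6,1)·0.77^1·0.23^5 = 6·0.77·0.000643634 = 0.00297359
  p_III = C(6,1)·0.87^1·0.13^5 = 6·0.87·3.71293e-05 = 0.000193815
Multiply by the mixture weights:
  P(Z=I)·p_I = 0.64 × 0.0204835 = 0.0131095
  P(Z=II)·p_II = 0.27 × 0.00297359 = 0.000802869
  P(Z=III)·p_III = 0.09 × 0.000193815 = 1.74433e-05
Evidence: 0.0131095 + 0.000802869 + 1.74433e-05 = 0.0139298
So the posterior for Process II is 0.000802869 / 0.0139298 ≈ 0.058.

0.058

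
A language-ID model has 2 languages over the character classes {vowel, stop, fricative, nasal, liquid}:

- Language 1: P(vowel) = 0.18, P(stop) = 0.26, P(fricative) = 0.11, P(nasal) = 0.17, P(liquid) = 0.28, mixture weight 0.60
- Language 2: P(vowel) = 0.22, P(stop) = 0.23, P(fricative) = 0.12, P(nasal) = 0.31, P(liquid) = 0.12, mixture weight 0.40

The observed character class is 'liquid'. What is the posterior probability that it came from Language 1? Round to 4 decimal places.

P(component k | x) = π_k·f_k(x) / marginal(x), where marginal(x) = Σ_j π_j·f_j(x).
Component likelihoods at x = 'liquid':
  L_1 = 0.28
  L_2 = 0.12
Unnormalised posteriors:
  π_1·L_1 = 0.60 × 0.28 = 0.168
  π_2·L_2 = 0.40 × 0.12 = 0.048
Evidence: 0.168 + 0.048 = 0.216
Responsibility of Language 1: 0.168 / 0.216 ≈ 0.7778

0.7778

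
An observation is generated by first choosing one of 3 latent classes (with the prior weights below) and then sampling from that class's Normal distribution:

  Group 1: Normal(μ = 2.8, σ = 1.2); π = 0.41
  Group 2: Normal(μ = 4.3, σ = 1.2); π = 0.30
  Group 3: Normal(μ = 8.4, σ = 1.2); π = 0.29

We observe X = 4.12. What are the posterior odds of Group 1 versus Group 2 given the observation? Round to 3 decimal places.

0.755

Posterior odds = (π_i f_i(x)) / (π_j f_j(x)); the normalising sum cancels.
Normal densities:
  f_1 = 0.181543
  f_2 = 0.328733
  f_3 = 0.000574612
Posterior odds = (π_1·f_1) / (π_2·f_2) = (0.41·0.181543) / (0.30·0.328733) = 0.0744328 / 0.0986198 ≈ 0.755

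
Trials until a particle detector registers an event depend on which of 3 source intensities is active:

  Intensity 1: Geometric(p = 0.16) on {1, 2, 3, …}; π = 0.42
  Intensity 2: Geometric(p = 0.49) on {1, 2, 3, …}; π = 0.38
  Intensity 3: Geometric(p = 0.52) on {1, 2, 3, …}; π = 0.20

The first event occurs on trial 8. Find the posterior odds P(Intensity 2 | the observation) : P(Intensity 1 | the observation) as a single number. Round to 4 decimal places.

0.0843

The posterior odds equal the prior odds times the likelihood ratio: (P(Z=i)/P(Z=j))·(f_i(x)/f_j(x)).
Geometric probabilities:
  p_1 = 0.0472145
  p_2 = 0.00439731
  p_3 = 0.00305276
Posterior odds = (P(Z=2)·p_2) / (P(Z=1)·p_1) = (0.38·0.00439731) / (0.42·0.0472145) = 0.00167098 / 0.0198301 ≈ 0.0843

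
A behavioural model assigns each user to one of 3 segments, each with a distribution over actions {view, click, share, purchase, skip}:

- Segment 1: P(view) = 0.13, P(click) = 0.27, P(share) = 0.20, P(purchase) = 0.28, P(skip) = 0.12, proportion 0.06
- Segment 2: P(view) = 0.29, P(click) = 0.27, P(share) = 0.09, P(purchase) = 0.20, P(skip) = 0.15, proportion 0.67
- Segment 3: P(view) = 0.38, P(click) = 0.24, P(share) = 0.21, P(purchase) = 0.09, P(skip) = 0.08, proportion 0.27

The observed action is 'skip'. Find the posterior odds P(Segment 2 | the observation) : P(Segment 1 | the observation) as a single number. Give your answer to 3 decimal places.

Since P(k|x) ∝ π_k f_k(x), the posterior odds are π_i f_i(x) / (π_j f_j(x)).
Categorical probabilities:
  p_1 = P(skip | comp) = 0.12
  p_2 = P(skip | comp) = 0.15
  p_3 = P(skip | comp) = 0.08
Posterior odds = (π_2·p_2) / (π_1·p_1) = (0.67·0.15) / (0.06·0.12) = 0.1005 / 0.0072 ≈ 13.958

13.958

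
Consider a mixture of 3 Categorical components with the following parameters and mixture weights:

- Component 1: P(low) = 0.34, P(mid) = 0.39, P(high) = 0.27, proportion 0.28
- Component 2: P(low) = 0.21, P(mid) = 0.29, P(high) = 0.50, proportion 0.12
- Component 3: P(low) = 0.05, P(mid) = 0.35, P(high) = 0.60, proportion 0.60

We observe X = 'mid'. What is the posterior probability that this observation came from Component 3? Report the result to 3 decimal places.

The responsibility of component k is w_k f_k(x) divided by Σ_j w_j f_j(x).
Component likelihoods at x = 'mid':
  f_1 = 0.39
  f_2 = 0.29
  f_3 = 0.35
Prior × likelihood for each component:
  w_1·f_1 = 0.28 × 0.39 = 0.1092
  w_2·f_2 = 0.12 × 0.29 = 0.0348
  w_3·f_3 = 0.60 × 0.35 = 0.21
Evidence: 0.1092 + 0.0348 + 0.21 = 0.354
So the posterior for Component 3 is 0.21 / 0.354 ≈ 0.593.

0.593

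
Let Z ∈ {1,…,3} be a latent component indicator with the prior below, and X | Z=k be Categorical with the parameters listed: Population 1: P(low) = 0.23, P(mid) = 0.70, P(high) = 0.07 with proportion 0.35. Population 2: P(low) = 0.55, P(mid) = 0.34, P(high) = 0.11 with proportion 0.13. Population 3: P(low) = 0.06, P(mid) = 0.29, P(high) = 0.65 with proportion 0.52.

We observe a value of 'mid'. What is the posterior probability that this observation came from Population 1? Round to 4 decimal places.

0.5568

Posterior ∝ prior × likelihood, so P(k | x) ∝ P(Z=k) f_k(x); normalise over all components.
Component likelihoods at x = 'mid':
  f_1 = 0.7
  f_2 = 0.34
  f_3 = 0.29
Unnormalised posteriors:
  P(Z=1)·f_1 = 0.35 × 0.7 = 0.245
  P(Z=2)·f_2 = 0.13 × 0.34 = 0.0442
  P(Z=3)·f_3 = 0.52 × 0.29 = 0.1508
Marginal: 0.245 + 0.0442 + 0.1508 = 0.44
Responsibility of Population 1: 0.245 / 0.44 ≈ 0.5568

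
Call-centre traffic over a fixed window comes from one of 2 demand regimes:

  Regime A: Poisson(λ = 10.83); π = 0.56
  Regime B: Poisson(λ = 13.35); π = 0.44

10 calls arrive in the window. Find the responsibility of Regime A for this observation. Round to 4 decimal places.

Apply Bayes' rule: the posterior for each component is proportional to its prior times its likelihood at x.
Evaluate each component's likelihood at the observed value:
  f_A = 0.121091
  f_B = 0.0789257
Multiply by the mixture weights:
  π_A·f_A = 0.56 × 0.121091 = 0.067811
  π_B·f_B = 0.44 × 0.0789257 = 0.0347273
Normaliser: 0.067811 + 0.0347273 = 0.102538
P(Regime A | data) = 0.067811 / 0.102538 ≈ 0.6613

0.6613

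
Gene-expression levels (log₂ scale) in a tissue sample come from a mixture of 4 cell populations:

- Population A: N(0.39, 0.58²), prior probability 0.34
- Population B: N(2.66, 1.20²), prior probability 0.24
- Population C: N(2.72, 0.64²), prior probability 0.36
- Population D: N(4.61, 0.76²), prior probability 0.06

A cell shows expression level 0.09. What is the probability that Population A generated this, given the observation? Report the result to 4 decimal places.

P(component k | x) = π_k·f_k(x) / marginal(x), where marginal(x) = Σ_j π_j·f_j(x).
Evaluate each component's likelihood at the observed value:
  L_A = 0.601709
  L_B = 0.033553
  L_C = 0.000134206
  L_D = 1.09481e-08
Multiply by the mixture weights:
  π_A·L_A = 0.34 × 0.601709 = 0.204581
  π_B·L_B = 0.24 × 0.033553 = 0.00805273
  π_C·L_C = 0.36 × 0.000134206 = 4.83142e-05
  π_D·L_D = 0.06 × 1.09481e-08 = 6.56888e-10
Denominator: 0.204581 + 0.00805273 + 4.83142e-05 + 6.56888e-10 = 0.212682
P(Population A | the observation) = 0.204581 / 0.212682 ≈ 0.9619

0.9619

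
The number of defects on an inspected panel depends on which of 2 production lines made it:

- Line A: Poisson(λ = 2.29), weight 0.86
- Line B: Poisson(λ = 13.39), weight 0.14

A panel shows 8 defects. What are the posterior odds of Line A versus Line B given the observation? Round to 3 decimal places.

Posterior odds = (w_i f_i(x)) / (w_j f_j(x)); the normalising sum cancels.
Evaluate each component's likelihood at the observed value:
  p_A = 0.00189945
  p_B = 0.0392212
Posterior odds = (w_A·p_A) / (w_B·p_B) = (0.86·0.00189945) / (0.14·0.0392212) = 0.00163353 / 0.00549097 ≈ 0.297

0.297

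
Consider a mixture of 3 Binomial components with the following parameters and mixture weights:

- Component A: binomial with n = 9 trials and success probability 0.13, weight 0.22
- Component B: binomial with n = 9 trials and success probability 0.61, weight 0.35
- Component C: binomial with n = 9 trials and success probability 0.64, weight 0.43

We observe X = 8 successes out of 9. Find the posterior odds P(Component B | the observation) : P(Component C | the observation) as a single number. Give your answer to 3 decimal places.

The posterior odds equal the prior odds times the likelihood ratio: (w_i/w_j)·(f_i(x)/f_j(x)).
Component likelihoods at x = 8 successes out of 9:
  L_A = 6.38717e-07
  L_B = 0.0672893
  L_C = 0.0911979
Odds = (0.35/0.43) × (0.0672893/0.0911979) = 0.813953 × 0.737838 ≈ 0.601

0.601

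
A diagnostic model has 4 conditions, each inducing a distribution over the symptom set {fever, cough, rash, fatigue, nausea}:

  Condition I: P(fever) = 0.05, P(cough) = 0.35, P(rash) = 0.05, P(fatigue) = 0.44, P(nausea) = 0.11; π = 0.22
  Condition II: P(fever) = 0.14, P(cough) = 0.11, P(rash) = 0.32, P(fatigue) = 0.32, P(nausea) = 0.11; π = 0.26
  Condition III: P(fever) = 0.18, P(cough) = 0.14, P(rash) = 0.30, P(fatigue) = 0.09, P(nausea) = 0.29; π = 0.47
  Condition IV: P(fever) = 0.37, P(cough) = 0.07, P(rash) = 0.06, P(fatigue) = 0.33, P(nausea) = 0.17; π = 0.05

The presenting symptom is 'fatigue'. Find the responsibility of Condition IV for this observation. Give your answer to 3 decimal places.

By Bayes' theorem, P(k | x) = P(Z=k) f_k(x) / Σ_j P(Z=j) f_j(x).
Categorical probabilities:
  L_I = P(fatigue | comp) = 0.44
  L_II = P(fatigue | comp) = 0.32
  L_III = P(fatigue | comp) = 0.09
  L_IV = P(fatigue | comp) = 0.33
Unnormalised posteriors:
  P(Z=I)·L_I = 0.22 × 0.44 = 0.0968
  P(Z=II)·L_II = 0.26 × 0.32 = 0.0832
  P(Z=III)·L_III = 0.47 × 0.09 = 0.0423
  P(Z=IV)·L_IV = 0.05 × 0.33 = 0.0165
Marginal: 0.0968 + 0.0832 + 0.0423 + 0.0165 = 0.2388
P(Condition IV | x) ≈ 0.069

0.069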